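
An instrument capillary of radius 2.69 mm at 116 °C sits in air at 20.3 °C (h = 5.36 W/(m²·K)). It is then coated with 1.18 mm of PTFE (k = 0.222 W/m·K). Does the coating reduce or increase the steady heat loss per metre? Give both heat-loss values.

Critical radius for a cylinder: r_cr = k/h = 0.0414 m = 4.14 cm.
Outer radius after coating: r₂ = 0.00269 + 0.00118 = 0.00387 m.
Since r₁ < r_cr and r₂ ≤ r_cr, the coating moves toward the maximum at r_cr — heat loss rises.
Bare: R = 1/(2πr₁h) = 11.04 m·K/W; Q = 95.7/11.04 = 8.67 W/m.
Coated: R = R_cond + R_conv = 7.933 m·K/W; Q = 95.7/7.933 = 12.1 W/m.

increases: 8.67 → 12.1 W/m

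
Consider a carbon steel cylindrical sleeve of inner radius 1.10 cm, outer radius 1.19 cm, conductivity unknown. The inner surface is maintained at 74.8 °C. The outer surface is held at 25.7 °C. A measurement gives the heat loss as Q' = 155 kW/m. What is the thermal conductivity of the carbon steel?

ΣR = ΔT/Q' = |74.8 − 25.7|/1.55×10^5 = 3.168×10^-4 m·K/W
ln(r₂/r₁)/(2πk) = 3.168×10^-4 ⇒ k = 0.07864/(2π·3.168×10^-4) = 39.5 W/m·K

k = 39.5 W/m·K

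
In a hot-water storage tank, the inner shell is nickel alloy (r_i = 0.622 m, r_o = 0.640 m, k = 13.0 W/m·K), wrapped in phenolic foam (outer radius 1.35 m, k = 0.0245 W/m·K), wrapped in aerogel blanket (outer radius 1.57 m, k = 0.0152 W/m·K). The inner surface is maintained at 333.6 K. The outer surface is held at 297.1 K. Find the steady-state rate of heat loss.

Q = 11.4 W

Resistance network (inner→outer):
  R_nickel alloy = (1/0.622 − 1/0.640)/(4πk) = 0.04522/(4π·13.0) = 2.768×10^-4 K/W
  R_phenolic foam = (1/0.640 − 1/1.35)/(4πk) = 0.8218/(4π·0.0245) = 2.669 K/W
  R_aerogel blanket = (1/1.35 − 1/1.57)/(4πk) = 0.1038/(4π·0.0152) = 0.5434 K/W
ΣR = 2.768×10^-4 + 2.669 + 0.5434 = 3.213 K/W
Q = ΔT/ΣR = (333.6 K − 297.1 K)/3.213 = 11.4 W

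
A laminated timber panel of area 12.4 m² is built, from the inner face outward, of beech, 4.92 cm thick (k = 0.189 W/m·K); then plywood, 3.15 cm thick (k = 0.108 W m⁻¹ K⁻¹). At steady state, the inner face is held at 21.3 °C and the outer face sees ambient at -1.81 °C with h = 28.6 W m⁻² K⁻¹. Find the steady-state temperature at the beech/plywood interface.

T = 11.1 °C

Resistance network (inner→outer):
  R_beech = L/(kA) = 0.0492/(0.189·12.4) = 0.02099 K/W
  R_plywood = L/(kA) = 0.0315/(0.108·12.4) = 0.02352 K/W
  R_conv,out = 1/(hA) = 1/(28.6·12.4) = 0.002820 K/W
ΣR = 0.02099 + 0.02352 + 0.002820 = 0.04733 K/W
Q = ΔT/ΣR = (21.3 °C − -1.81 °C)/0.04733 = 488.3 W
From the inner boundary to the beech/plywood interface, ΣR_partial = 0.02099 K/W.
T_interface = T_in − Q·ΣR_partial = 21.3 °C − (488.3)(0.02099) = 11.1 °C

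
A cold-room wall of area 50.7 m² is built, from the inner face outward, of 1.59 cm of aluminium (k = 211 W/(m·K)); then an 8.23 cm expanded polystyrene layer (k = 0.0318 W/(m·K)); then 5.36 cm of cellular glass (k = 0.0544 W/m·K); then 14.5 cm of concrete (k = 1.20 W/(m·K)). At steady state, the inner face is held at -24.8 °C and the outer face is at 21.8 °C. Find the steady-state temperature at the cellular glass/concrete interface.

Series thermal resistances, inner to outer:
  R_aluminium = L/(kA) = 0.0159/(211·50.7) = 1.486×10^-6 K/W
  R_expanded polystyrene = L/(kA) = 0.0823/(0.0318·50.7) = 0.05105 K/W
  R_cellular glass = L/(kA) = 0.0536/(0.0544·50.7) = 0.01943 K/W
  R_concrete = L/(kA) = 0.145/(1.20·50.7) = 0.002383 K/W
ΣR = 1.486×10^-6 + 0.05105 + 0.01943 + 0.002383 = 0.07286 K/W
Q = ΔT/ΣR = (-24.8 °C − 21.8 °C)/0.07286 = -639.6 W
From the inner boundary to the cellular glass/concrete interface, ΣR_partial = 0.07048 K/W.
T_interface = T_in − Q·ΣR_partial = -24.8 °C − (-639.6)(0.07048) = 20.3 °C

T = 20.3 °C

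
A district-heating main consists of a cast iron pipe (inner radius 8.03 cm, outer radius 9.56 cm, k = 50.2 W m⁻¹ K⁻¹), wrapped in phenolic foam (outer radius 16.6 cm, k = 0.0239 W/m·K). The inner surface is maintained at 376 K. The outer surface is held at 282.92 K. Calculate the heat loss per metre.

Resistance network (inner→outer):
  R'_cast iron = ln(0.0956/0.0803)/(2πk) = 0.1744/(2π·50.2) = 5.529×10^-4 m·K/W
  R'_phenolic foam = ln(0.166/0.0956)/(2πk) = 0.5518/(2π·0.0239) = 3.675 m·K/W
ΣR = 5.529×10^-4 + 3.675 = 3.676 m·K/W
Q' = ΔT/ΣR = (376 K − 282.92 K)/3.676 = 25.3 W/m

Q' = 25.3 W/m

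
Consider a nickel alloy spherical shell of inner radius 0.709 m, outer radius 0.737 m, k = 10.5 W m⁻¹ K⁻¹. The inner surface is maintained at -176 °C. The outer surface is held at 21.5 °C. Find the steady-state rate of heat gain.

Q = 4πk·ΔT/(1/r₁ − 1/r₂) = 4π × 10.5 × 197.5 / (1/0.709 − 1/0.737) = 4.86×10^5 W

Q = 486 kW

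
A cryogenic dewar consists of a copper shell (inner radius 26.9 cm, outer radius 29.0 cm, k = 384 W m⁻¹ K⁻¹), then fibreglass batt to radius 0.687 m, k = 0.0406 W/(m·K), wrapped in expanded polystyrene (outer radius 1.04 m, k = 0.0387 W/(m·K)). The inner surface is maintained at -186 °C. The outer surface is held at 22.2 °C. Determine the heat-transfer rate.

Resistance network (inner→outer):
  R_copper = (1/0.269 − 1/0.290)/(4πk) = 0.2692/(4π·384) = 5.579×10^-5 K/W
  R_fibreglass batt = (1/0.290 − 1/0.687)/(4πk) = 1.993/(4π·0.0406) = 3.906 K/W
  R_expanded polystyrene = (1/0.687 − 1/1.04)/(4πk) = 0.4941/(4π·0.0387) = 1.016 K/W
ΣR = 5.579×10^-5 + 3.906 + 1.016 = 4.922 K/W
Q = ΔT/ΣR = (-186 °C − 22.2 °C)/4.922 = -42.3 W
(Negative Q ⇒ heat flows inward; heat gain = 42.3 W.)

Q = 42.3 W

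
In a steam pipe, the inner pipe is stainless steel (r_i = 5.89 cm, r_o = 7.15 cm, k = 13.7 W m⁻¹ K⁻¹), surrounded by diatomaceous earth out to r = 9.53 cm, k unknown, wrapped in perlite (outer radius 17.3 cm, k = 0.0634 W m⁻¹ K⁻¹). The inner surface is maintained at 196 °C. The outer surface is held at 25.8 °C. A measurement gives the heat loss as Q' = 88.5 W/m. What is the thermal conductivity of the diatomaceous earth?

ΣR = ΔT/Q' = |196 − 25.8|/88.5 = 1.923 m·K/W
Known resistances:
  R'_stainless steel = ln(0.0715/0.0589)/(2πk) = 0.1939/(2π·13.7) = 0.002252 m·K/W
  R'_perlite = ln(0.173/0.0953)/(2πk) = 0.5963/(2π·0.0634) = 1.497 m·K/W
R_diatomaceous earth = ΣR − ΣR_known = 1.923 − 1.499 = 0.4240 m·K/W
ln(r₂/r₁)/(2πk) = 0.4240 ⇒ k = 0.2873/(2π·0.4240) = 0.108 W/m·K

k = 0.108 W/m·K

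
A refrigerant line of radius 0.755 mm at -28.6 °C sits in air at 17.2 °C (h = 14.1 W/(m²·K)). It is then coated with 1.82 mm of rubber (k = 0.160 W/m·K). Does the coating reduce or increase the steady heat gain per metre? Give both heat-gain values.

Critical radius for a cylinder: r_cr = k/h = 0.0113 m = 1.13 cm.
Outer radius after coating: r₂ = 7.55×10^-4 + 0.00182 = 0.002575 m.
Since r₁ < r_cr and r₂ ≤ r_cr, the coating moves toward the maximum at r_cr — heat gain rises.
Bare: R = 1/(2πr₁h) = 14.95 m·K/W; Q = 45.8/14.95 = 3.06 W/m.
Coated: R = R_cond + R_conv = 5.604 m·K/W; Q = 45.8/5.604 = 8.17 W/m.

increases: 3.06 → 8.17 W/m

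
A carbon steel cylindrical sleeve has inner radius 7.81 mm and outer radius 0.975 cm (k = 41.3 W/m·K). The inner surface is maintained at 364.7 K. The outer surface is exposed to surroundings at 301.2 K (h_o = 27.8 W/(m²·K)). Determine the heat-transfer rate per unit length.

Q' = 108 W/m

Resistance network (inner→outer):
  R'_carbon steel = ln(0.00975/0.00781)/(2πk) = 0.2219/(2π·41.3) = 8.550×10^-4 m·K/W
  R'_conv,out = 1/(2πr h) = 1/(2π·0.00975·27.8) = 0.5872 m·K/W
ΣR = 8.550×10^-4 + 0.5872 = 0.5881 m·K/W
Q' = ΔT/ΣR = (364.7 K − 301.2 K)/0.5881 = 108 W/m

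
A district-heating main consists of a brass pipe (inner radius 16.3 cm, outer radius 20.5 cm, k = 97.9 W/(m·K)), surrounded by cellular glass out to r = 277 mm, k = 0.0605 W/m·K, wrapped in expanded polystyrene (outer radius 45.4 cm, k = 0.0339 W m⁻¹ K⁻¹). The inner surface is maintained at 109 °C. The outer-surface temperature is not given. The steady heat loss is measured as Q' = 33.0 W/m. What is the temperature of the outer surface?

T_out = 6.3 °C

Sum the resistances:
  R'_brass = ln(0.205/0.163)/(2πk) = 0.2293/(2π·97.9) = 3.727×10^-4 m·K/W
  R'_cellular glass = ln(0.277/0.205)/(2πk) = 0.3010/(2π·0.0605) = 0.7918 m·K/W
  R'_expanded polystyrene = ln(0.454/0.277)/(2πk) = 0.4941/(2π·0.0339) = 2.320 m·K/W
ΣR = 3.112 m·K/W
ΔT = Q'·ΣR = 33.0 × 3.112 = 102.7 K
Heat flows outward, so T_out = T_in − ΔT = 109 − 102.7 = 6.3 °C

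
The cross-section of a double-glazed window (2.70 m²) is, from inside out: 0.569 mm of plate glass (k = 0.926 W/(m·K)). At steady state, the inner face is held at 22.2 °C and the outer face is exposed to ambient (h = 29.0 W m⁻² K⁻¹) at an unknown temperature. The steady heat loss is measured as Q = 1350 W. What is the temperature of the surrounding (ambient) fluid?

Sum the resistances:
  R_plate glass = L/(kA) = 5.69×10^-4/(0.926·2.70) = 2.276×10^-4 K/W
  R_conv,out = 1/(hA) = 1/(29.0·2.70) = 0.01277 K/W
ΣR = 0.01300 K/W
ΔT = Q·ΣR = 1350 × 0.01300 = 17.55 K
Heat flows outward, so T_out = T_in − ΔT = 22.2 − 17.55 = 4.65 °C

T_out = 4.65 °C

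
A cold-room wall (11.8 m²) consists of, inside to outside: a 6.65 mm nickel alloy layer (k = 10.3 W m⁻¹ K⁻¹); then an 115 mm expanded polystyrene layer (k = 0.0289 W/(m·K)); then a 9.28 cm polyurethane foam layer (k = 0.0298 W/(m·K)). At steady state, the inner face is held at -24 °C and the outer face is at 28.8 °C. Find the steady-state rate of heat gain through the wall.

Series thermal resistances, inner to outer:
  R_nickel alloy = L/(kA) = 0.00665/(10.3·11.8) = 5.471×10^-5 K/W
  R_expanded polystyrene = L/(kA) = 0.115/(0.0289·11.8) = 0.3372 K/W
  R_polyurethane foam = L/(kA) = 0.0928/(0.0298·11.8) = 0.2639 K/W
ΣR = 5.471×10^-5 + 0.3372 + 0.2639 = 0.6012 K/W
Q = ΔT/ΣR = (-24 °C − 28.8 °C)/0.6012 = -87.8 W
(Negative Q ⇒ heat flows inward; heat gain = 87.8 W.)

Q = 87.8 W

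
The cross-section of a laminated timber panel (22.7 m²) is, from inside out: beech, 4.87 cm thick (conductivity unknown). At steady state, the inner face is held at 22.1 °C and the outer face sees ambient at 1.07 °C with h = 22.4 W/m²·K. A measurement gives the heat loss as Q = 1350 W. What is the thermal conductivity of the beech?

k = 0.158 W/m·K

ΣR = ΔT/Q = |22.1 − 1.07|/1350 = 0.01558 K/W
Known resistances:
  R_conv,out = 1/(hA) = 1/(22.4·22.7) = 0.001967 K/W
R_beech = ΣR − ΣR_known = 0.01558 − 0.001967 = 0.01361 K/W
L/(kA) = 0.01361 ⇒ k = 0.0487/(0.01361·22.7) = 0.158 W/m·K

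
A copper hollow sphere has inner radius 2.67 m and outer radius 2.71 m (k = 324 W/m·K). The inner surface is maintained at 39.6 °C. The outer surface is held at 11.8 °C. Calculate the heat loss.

Q = 20500 kW

Q = 4πk·ΔT/(1/r₁ − 1/r₂) = 4π × 324 × 27.8 / (1/2.67 − 1/2.71) = 2.05×10^7 W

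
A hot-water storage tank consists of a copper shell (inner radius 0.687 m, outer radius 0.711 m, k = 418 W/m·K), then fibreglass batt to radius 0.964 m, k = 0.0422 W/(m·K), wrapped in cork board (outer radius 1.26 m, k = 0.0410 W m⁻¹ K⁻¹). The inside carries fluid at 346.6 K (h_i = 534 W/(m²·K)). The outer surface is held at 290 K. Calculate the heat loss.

Treat each layer as a resistance in series:
  R_conv,in = 1/(4πr²h) = 1/(4π·0.687²·534) = 3.157×10^-4 K/W
  R_copper = (1/0.687 − 1/0.711)/(4πk) = 0.04913/(4π·418) = 9.354×10^-6 K/W
  R_fibreglass batt = (1/0.711 − 1/0.964)/(4πk) = 0.3691/(4π·0.0422) = 0.6961 K/W
  R_cork board = (1/0.964 − 1/1.26)/(4πk) = 0.2437/(4π·0.0410) = 0.4730 K/W
ΣR = 3.157×10^-4 + 9.354×10^-6 + 0.6961 + 0.4730 = 1.169 K/W
Q = ΔT/ΣR = (346.6 K − 290 K)/1.169 = 48.4 W

Q = 48.4 W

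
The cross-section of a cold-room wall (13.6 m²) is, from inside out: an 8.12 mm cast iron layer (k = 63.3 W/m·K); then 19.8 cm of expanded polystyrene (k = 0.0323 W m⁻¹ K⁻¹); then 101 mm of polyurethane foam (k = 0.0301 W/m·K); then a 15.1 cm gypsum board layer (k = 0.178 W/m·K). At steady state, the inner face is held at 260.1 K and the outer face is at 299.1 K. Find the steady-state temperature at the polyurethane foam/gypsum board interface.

Resistance network (inner→outer):
  R_cast iron = L/(kA) = 0.00812/(63.3·13.6) = 9.432×10^-6 K/W
  R_expanded polystyrene = L/(kA) = 0.198/(0.0323·13.6) = 0.4507 K/W
  R_polyurethane foam = L/(kA) = 0.101/(0.0301·13.6) = 0.2467 K/W
  R_gypsum board = L/(kA) = 0.151/(0.178·13.6) = 0.06238 K/W
ΣR = 9.432×10^-6 + 0.4507 + 0.2467 + 0.06238 = 0.7598 K/W
Q = ΔT/ΣR = (260.1 K − 299.1 K)/0.7598 = -51.33 W
From the inner boundary to the polyurethane foam/gypsum board interface, ΣR_partial = 0.6974 K/W.
T_interface = T_in − Q·ΣR_partial = 260.1 K − (-51.33)(0.6974) = 295.9 K

T = 295.9 K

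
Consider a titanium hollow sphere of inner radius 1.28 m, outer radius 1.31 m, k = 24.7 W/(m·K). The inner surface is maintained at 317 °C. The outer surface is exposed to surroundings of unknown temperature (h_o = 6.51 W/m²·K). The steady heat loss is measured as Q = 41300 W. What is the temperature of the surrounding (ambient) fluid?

Series resistances:
  R_titanium = (1/1.28 − 1/1.31)/(4πk) = 0.01789/(4π·24.7) = 5.764×10^-5 K/W
  R_conv,out = 1/(4πr²h) = 1/(4π·1.31²·6.51) = 0.007123 K/W
ΣR = 0.007181 K/W
ΔT = Q·ΣR = 41300 × 0.007181 = 296.6 K
Heat flows outward, so T_out = T_in − ΔT = 317 − 296.6 = 20.4 °C

T_out = 20.4 °C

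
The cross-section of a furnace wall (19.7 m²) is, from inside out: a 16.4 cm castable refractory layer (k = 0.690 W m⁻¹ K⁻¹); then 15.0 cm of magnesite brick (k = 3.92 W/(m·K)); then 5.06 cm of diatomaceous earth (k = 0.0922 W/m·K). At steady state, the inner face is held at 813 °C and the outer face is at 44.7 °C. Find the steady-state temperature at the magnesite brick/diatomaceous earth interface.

T = 556 °C

Series thermal resistances, inner to outer:
  R_castable refractory = L/(kA) = 0.164/(0.690·19.7) = 0.01207 K/W
  R_magnesite brick = L/(kA) = 0.150/(3.92·19.7) = 0.001942 K/W
  R_diatomaceous earth = L/(kA) = 0.0506/(0.0922·19.7) = 0.02786 K/W
ΣR = 0.01207 + 0.001942 + 0.02786 = 0.04187 K/W
Q = ΔT/ΣR = (813 °C − 44.7 °C)/0.04187 = 18350 W
From the inner boundary to the magnesite brick/diatomaceous earth interface, ΣR_partial = 0.01401 K/W.
T_interface = T_in − Q·ΣR_partial = 813 °C − (18350)(0.01401) = 556 °C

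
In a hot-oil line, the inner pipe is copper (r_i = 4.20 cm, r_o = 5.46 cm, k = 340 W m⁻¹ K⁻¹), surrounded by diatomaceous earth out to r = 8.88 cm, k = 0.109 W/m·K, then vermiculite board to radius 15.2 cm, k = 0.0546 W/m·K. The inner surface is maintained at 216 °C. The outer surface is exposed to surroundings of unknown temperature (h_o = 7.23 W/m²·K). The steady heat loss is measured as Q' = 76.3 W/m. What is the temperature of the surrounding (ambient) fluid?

Sum the resistances:
  R'_copper = ln(0.0546/0.0420)/(2πk) = 0.2624/(2π·340) = 1.228×10^-4 m·K/W
  R'_diatomaceous earth = ln(0.0888/0.0546)/(2πk) = 0.4864/(2π·0.109) = 0.7101 m·K/W
  R'_vermiculite board = ln(0.152/0.0888)/(2πk) = 0.5375/(2π·0.0546) = 1.567 m·K/W
  R'_conv,out = 1/(2πr h) = 1/(2π·0.152·7.23) = 0.1448 m·K/W
ΣR = 2.422 m·K/W
ΔT = Q'·ΣR = 76.3 × 2.422 = 184.8 K
Heat flows outward, so T_out = T_in − ΔT = 216 − 184.8 = 31.2 °C

T_out = 31.2 °C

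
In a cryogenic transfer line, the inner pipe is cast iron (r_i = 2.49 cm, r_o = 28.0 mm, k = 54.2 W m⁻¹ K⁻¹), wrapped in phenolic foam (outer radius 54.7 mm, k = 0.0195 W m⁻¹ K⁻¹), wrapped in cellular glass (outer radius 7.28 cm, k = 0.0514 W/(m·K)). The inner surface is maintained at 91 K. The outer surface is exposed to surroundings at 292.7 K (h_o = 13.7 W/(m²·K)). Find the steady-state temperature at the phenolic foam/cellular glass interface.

T = 260.3 K

Treat each layer as a resistance in series:
  R'_cast iron = ln(0.0280/0.0249)/(2πk) = 0.1173/(2π·54.2) = 3.446×10^-4 m·K/W
  R'_phenolic foam = ln(0.0547/0.0280)/(2πk) = 0.6697/(2π·0.0195) = 5.466 m·K/W
  R'_cellular glass = ln(0.0728/0.0547)/(2πk) = 0.2859/(2π·0.0514) = 0.8851 m·K/W
  R'_conv,out = 1/(2πr h) = 1/(2π·0.0728·13.7) = 0.1596 m·K/W
ΣR = 3.446×10^-4 + 5.466 + 0.8851 + 0.1596 = 6.511 m·K/W
Q' = ΔT/ΣR = (91 K − 292.7 K)/6.511 = -30.98 W/m
From the inner boundary to the phenolic foam/cellular glass interface, ΣR_partial = 5.466 m·K/W.
T_interface = T_in − Q'·ΣR_partial = 91 K − (-30.98)(5.466) = 260.3 K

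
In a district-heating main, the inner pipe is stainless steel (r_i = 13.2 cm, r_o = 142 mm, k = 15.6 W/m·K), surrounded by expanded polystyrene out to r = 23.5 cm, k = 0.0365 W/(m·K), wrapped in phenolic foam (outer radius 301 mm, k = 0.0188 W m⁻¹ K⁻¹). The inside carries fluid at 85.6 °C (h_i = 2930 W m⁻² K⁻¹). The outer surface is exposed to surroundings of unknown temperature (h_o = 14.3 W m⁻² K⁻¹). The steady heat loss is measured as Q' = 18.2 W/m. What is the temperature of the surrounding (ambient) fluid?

T_out = 6.79 °C

Series resistances:
  R'_conv,in = 1/(2πr h) = 1/(2π·0.132·2930) = 4.115×10^-4 m·K/W
  R'_stainless steel = ln(0.142/0.132)/(2πk) = 0.07303/(2π·15.6) = 7.450×10^-4 m·K/W
  R'_expanded polystyrene = ln(0.235/0.142)/(2πk) = 0.5038/(2π·0.0365) = 2.197 m·K/W
  R'_phenolic foam = ln(0.301/0.235)/(2πk) = 0.2475/(2π·0.0188) = 2.095 m·K/W
  R'_conv,out = 1/(2πr h) = 1/(2π·0.301·14.3) = 0.03698 m·K/W
ΣR = 4.330 m·K/W
ΔT = Q'·ΣR = 18.2 × 4.330 = 78.81 K
Heat flows outward, so T_out = T_in − ΔT = 85.6 − 78.81 = 6.79 °C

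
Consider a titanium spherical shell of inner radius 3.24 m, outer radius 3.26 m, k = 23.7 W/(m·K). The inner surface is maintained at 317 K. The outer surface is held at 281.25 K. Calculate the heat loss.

Q = 5.62×10^6 W

Q = 4πk·ΔT/(1/r₁ − 1/r₂) = 4π × 23.7 × 35.75 / (1/3.24 − 1/3.26) = 5.62×10^6 W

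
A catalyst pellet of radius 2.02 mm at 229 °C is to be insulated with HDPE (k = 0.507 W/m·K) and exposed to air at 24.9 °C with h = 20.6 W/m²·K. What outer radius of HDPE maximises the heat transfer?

r_cr = 4.92 cm

For a sphere, r_cr = 2k_ins/h = 2·0.507/20.6 = 0.0492 m = 4.92 cm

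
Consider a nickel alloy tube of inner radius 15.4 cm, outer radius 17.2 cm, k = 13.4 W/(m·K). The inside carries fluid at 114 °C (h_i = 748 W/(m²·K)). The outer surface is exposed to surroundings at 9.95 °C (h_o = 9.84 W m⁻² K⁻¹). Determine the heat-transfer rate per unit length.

Q' = 1080 W/m

Treat each layer as a resistance in series:
  R'_conv,in = 1/(2πr h) = 1/(2π·0.154·748) = 0.001382 m·K/W
  R'_nickel alloy = ln(0.172/0.154)/(2πk) = 0.1105/(2π·13.4) = 0.001313 m·K/W
  R'_conv,out = 1/(2πr h) = 1/(2π·0.172·9.84) = 0.09404 m·K/W
ΣR = 0.001382 + 0.001313 + 0.09404 = 0.09674 m·K/W
Q' = ΔT/ΣR = (114 °C − 9.95 °C)/0.09674 = 1080 W/m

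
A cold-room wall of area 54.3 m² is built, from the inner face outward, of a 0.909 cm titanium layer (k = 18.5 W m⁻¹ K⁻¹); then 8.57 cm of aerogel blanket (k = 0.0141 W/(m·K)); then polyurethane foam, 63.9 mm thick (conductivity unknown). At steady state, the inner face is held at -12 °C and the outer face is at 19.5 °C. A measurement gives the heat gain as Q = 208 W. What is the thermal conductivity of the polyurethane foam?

ΣR = ΔT/Q = |-12 − 19.5|/208 = 0.1514 K/W
Known resistances:
  R_titanium = L/(kA) = 0.00909/(18.5·54.3) = 9.049×10^-6 K/W
  R_aerogel blanket = L/(kA) = 0.0857/(0.0141·54.3) = 0.1119 K/W
R_polyurethane foam = ΣR − ΣR_known = 0.1514 − 0.1119 = 0.03950 K/W
L/(kA) = 0.03950 ⇒ k = 0.0639/(0.03950·54.3) = 0.0298 W/m·K

k = 0.0298 W/m·K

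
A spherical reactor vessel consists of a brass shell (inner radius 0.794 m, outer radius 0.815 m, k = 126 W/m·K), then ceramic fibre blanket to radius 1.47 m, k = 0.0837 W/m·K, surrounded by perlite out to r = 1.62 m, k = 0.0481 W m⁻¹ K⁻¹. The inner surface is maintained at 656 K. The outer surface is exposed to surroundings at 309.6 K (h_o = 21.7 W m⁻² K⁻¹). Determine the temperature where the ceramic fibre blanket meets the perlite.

T = 368.1 K

Series thermal resistances, inner to outer:
  R_brass = (1/0.794 − 1/0.815)/(4πk) = 0.03245/(4π·126) = 2.050×10^-5 K/W
  R_ceramic fibre blanket = (1/0.815 − 1/1.47)/(4πk) = 0.5467/(4π·0.0837) = 0.5198 K/W
  R_perlite = (1/1.47 − 1/1.62)/(4πk) = 0.06299/(4π·0.0481) = 0.1042 K/W
  R_conv,out = 1/(4πr²h) = 1/(4π·1.62²·21.7) = 0.001397 K/W
ΣR = 2.050×10^-5 + 0.5198 + 0.1042 + 0.001397 = 0.6254 K/W
Q = ΔT/ΣR = (656 K − 309.6 K)/0.6254 = 553.9 W
From the inner boundary to the ceramic fibre blanket/perlite interface, ΣR_partial = 0.5198 K/W.
T_interface = T_in − Q·ΣR_partial = 656 K − (553.9)(0.5198) = 368.1 K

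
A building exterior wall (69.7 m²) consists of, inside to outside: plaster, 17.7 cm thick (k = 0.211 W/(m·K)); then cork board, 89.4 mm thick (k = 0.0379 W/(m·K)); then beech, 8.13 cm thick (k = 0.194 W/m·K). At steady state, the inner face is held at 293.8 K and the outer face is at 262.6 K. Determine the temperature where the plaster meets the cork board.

T = 286.6 K

Treat each layer as a resistance in series:
  R_plaster = L/(kA) = 0.177/(0.211·69.7) = 0.01204 K/W
  R_cork board = L/(kA) = 0.0894/(0.0379·69.7) = 0.03384 K/W
  R_beech = L/(kA) = 0.0813/(0.194·69.7) = 0.006013 K/W
ΣR = 0.01204 + 0.03384 + 0.006013 = 0.05189 K/W
Q = ΔT/ΣR = (293.8 K − 262.6 K)/0.05189 = 601.3 W
From the inner boundary to the plaster/cork board interface, ΣR_partial = 0.01204 K/W.
T_interface = T_in − Q·ΣR_partial = 293.8 K − (601.3)(0.01204) = 286.6 K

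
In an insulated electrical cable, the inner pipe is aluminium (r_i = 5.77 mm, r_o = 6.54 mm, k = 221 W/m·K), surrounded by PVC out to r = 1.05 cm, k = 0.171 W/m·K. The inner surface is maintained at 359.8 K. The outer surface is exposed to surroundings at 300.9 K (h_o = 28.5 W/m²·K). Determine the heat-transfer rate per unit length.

Series thermal resistances, inner to outer:
  R'_aluminium = ln(0.00654/0.00577)/(2πk) = 0.1253/(2π·221) = 9.021×10^-5 m·K/W
  R'_PVC = ln(0.0105/0.00654)/(2πk) = 0.4734/(2π·0.171) = 0.4406 m·K/W
  R'_conv,out = 1/(2πr h) = 1/(2π·0.0105·28.5) = 0.5318 m·K/W
ΣR = 9.021×10^-5 + 0.4406 + 0.5318 = 0.9725 m·K/W
Q' = ΔT/ΣR = (359.8 K − 300.9 K)/0.9725 = 60.6 W/m

Q' = 60.6 W/m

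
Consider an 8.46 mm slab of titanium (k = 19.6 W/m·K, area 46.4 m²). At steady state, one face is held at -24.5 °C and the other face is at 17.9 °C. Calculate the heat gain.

Q = 4.56×10^6 W

Q = kA·ΔT/L = 19.6 × 46.4 × |-24.5 °C − 17.9 °C| / 0.00846 = 4.56×10^6 W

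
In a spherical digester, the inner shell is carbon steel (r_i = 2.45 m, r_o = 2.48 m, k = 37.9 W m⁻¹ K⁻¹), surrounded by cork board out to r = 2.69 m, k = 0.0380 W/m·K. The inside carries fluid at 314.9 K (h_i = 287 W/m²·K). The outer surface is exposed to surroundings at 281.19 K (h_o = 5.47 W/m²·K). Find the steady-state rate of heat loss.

Q = 496 W

Resistance network (inner→outer):
  R_conv,in = 1/(4πr²h) = 1/(4π·2.45²·287) = 4.619×10^-5 K/W
  R_carbon steel = (1/2.45 − 1/2.48)/(4πk) = 0.004937/(4π·37.9) = 1.037×10^-5 K/W
  R_cork board = (1/2.48 − 1/2.69)/(4πk) = 0.03148/(4π·0.0380) = 0.06592 K/W
  R_conv,out = 1/(4πr²h) = 1/(4π·2.69²·5.47) = 0.002010 K/W
ΣR = 4.619×10^-5 + 1.037×10^-5 + 0.06592 + 0.002010 = 0.06799 K/W
Q = ΔT/ΣR = (314.9 K − 281.19 K)/0.06799 = 496 W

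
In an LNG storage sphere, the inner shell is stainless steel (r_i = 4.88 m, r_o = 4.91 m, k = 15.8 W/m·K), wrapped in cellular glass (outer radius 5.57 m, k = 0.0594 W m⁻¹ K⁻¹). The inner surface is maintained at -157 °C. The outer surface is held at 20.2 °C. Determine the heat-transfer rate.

Q = 5480 W

Treat each layer as a resistance in series:
  R_stainless steel = (1/4.88 − 1/4.91)/(4πk) = 0.001252/(4π·15.8) = 6.306×10^-6 K/W
  R_cellular glass = (1/4.91 − 1/5.57)/(4πk) = 0.02413/(4π·0.0594) = 0.03233 K/W
ΣR = 6.306×10^-6 + 0.03233 = 0.03234 K/W
Q = ΔT/ΣR = (-157 °C − 20.2 °C)/0.03234 = -5480 W
(Negative Q ⇒ heat flows inward; heat gain = 5480 W.)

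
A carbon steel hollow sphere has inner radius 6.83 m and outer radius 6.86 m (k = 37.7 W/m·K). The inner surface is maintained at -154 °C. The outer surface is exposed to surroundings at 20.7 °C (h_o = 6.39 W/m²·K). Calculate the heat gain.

Q = 657 kW

Series thermal resistances, inner to outer:
  R_carbon steel = (1/6.83 − 1/6.86)/(4πk) = 6.403×10^-4/(4π·37.7) = 1.352×10^-6 K/W
  R_conv,out = 1/(4πr²h) = 1/(4π·6.86²·6.39) = 2.646×10^-4 K/W
ΣR = 1.352×10^-6 + 2.646×10^-4 = 2.660×10^-4 K/W
Q = ΔT/ΣR = (-154 °C − 20.7 °C)/2.660×10^-4 = -6.57×10^5 W
(Negative Q ⇒ heat flows inward; heat gain = 6.57×10^5 W.)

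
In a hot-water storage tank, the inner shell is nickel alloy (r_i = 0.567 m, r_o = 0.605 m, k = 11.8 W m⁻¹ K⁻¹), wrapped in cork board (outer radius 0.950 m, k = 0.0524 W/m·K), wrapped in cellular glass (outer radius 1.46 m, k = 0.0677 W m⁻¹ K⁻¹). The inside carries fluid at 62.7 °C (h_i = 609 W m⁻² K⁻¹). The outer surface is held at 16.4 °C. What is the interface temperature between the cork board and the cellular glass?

Treat each layer as a resistance in series:
  R_conv,in = 1/(4πr²h) = 1/(4π·0.567²·609) = 4.064×10^-4 K/W
  R_nickel alloy = (1/0.567 − 1/0.605)/(4πk) = 0.1108/(4π·11.8) = 7.471×10^-4 K/W
  R_cork board = (1/0.605 − 1/0.950)/(4πk) = 0.6003/(4π·0.0524) = 0.9116 K/W
  R_cellular glass = (1/0.950 − 1/1.46)/(4πk) = 0.3677/(4π·0.0677) = 0.4322 K/W
ΣR = 4.064×10^-4 + 7.471×10^-4 + 0.9116 + 0.4322 = 1.345 K/W
Q = ΔT/ΣR = (62.7 °C − 16.4 °C)/1.345 = 34.42 W
From the inner boundary to the cork board/cellular glass interface, ΣR_partial = 0.9128 K/W.
T_interface = T_in − Q·ΣR_partial = 62.7 °C − (34.42)(0.9128) = 31.3 °C

T = 31.3 °C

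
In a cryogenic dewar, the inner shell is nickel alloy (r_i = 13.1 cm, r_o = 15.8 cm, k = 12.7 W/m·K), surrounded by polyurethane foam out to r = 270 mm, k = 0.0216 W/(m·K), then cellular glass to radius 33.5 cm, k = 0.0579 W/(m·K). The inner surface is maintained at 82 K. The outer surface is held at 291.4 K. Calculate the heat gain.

Q = 19.6 W

Series thermal resistances, inner to outer:
  R_nickel alloy = (1/0.131 − 1/0.158)/(4πk) = 1.304/(4π·12.7) = 0.008174 K/W
  R_polyurethane foam = (1/0.158 − 1/0.270)/(4πk) = 2.625/(4π·0.0216) = 9.672 K/W
  R_cellular glass = (1/0.270 − 1/0.335)/(4πk) = 0.7186/(4π·0.0579) = 0.9877 K/W
ΣR = 0.008174 + 9.672 + 0.9877 = 10.67 K/W
Q = ΔT/ΣR = (82 K − 291.4 K)/10.67 = -19.6 W
(Negative Q ⇒ heat flows inward; heat gain = 19.6 W.)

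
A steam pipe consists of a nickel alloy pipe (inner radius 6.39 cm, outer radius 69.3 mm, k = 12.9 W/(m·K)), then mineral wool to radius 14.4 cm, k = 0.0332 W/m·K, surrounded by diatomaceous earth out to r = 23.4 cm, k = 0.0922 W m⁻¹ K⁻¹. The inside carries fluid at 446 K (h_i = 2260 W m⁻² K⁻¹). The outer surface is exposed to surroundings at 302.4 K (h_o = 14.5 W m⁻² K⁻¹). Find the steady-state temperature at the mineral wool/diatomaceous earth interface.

T = 331.3 K

Series thermal resistances, inner to outer:
  R'_conv,in = 1/(2πr h) = 1/(2π·0.0639·2260) = 0.001102 m·K/W
  R'_nickel alloy = ln(0.0693/0.0639)/(2πk) = 0.08113/(2π·12.9) = 0.001001 m·K/W
  R'_mineral wool = ln(0.144/0.0693)/(2πk) = 0.7314/(2π·0.0332) = 3.506 m·K/W
  R'_diatomaceous earth = ln(0.234/0.144)/(2πk) = 0.4855/(2π·0.0922) = 0.8381 m·K/W
  R'_conv,out = 1/(2πr h) = 1/(2π·0.234·14.5) = 0.04691 m·K/W
ΣR = 0.001102 + 0.001001 + 3.506 + 0.8381 + 0.04691 = 4.393 m·K/W
Q' = ΔT/ΣR = (446 K − 302.4 K)/4.393 = 32.69 W/m
From the inner boundary to the mineral wool/diatomaceous earth interface, ΣR_partial = 3.508 m·K/W.
T_interface = T_in − Q'·ΣR_partial = 446 K − (32.69)(3.508) = 331.3 K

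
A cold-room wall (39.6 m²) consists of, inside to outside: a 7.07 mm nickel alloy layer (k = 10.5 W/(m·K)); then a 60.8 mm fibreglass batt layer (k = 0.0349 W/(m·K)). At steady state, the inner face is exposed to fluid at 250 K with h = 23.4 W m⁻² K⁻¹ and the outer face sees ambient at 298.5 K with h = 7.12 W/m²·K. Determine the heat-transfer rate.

Treat each layer as a resistance in series:
  R_conv,in = 1/(hA) = 1/(23.4·39.6) = 0.001079 K/W
  R_nickel alloy = L/(kA) = 0.00707/(10.5·39.6) = 1.700×10^-5 K/W
  R_fibreglass batt = L/(kA) = 0.0608/(0.0349·39.6) = 0.04399 K/W
  R_conv,out = 1/(hA) = 1/(7.12·39.6) = 0.003547 K/W
ΣR = 0.001079 + 1.700×10^-5 + 0.04399 + 0.003547 = 0.04863 K/W
Q = ΔT/ΣR = (250 K − 298.5 K)/0.04863 = -997 W
(Negative Q ⇒ heat flows inward; heat gain = 997 W.)

Q = 997 W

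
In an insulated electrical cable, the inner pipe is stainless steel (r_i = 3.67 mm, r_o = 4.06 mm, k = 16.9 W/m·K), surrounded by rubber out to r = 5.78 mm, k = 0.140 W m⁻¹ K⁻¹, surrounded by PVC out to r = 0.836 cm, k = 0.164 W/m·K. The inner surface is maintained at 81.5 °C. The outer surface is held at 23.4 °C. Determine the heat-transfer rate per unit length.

Q' = 76.4 W/m

Treat each layer as a resistance in series:
  R'_stainless steel = ln(0.00406/0.00367)/(2πk) = 0.1010/(2π·16.9) = 9.511×10^-4 m·K/W
  R'_rubber = ln(0.00578/0.00406)/(2πk) = 0.3532/(2π·0.140) = 0.4015 m·K/W
  R'_PVC = ln(0.00836/0.00578)/(2πk) = 0.3691/(2π·0.164) = 0.3582 m·K/W
ΣR = 9.511×10^-4 + 0.4015 + 0.3582 = 0.7607 m·K/W
Q' = ΔT/ΣR = (81.5 °C − 23.4 °C)/0.7607 = 76.4 W/m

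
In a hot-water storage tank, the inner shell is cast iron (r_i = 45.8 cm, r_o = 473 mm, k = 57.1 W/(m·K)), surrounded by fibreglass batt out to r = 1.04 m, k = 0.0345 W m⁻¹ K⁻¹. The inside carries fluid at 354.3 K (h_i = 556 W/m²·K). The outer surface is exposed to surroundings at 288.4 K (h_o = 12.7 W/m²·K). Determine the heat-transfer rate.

Q = 24.7 W

Treat each layer as a resistance in series:
  R_conv,in = 1/(4πr²h) = 1/(4π·0.458²·556) = 6.823×10^-4 K/W
  R_cast iron = (1/0.458 − 1/0.473)/(4πk) = 0.06924/(4π·57.1) = 9.650×10^-5 K/W
  R_fibreglass batt = (1/0.473 − 1/1.04)/(4πk) = 1.153/(4π·0.0345) = 2.659 K/W
  R_conv,out = 1/(4πr²h) = 1/(4π·1.04²·12.7) = 0.005793 K/W
ΣR = 6.823×10^-4 + 9.650×10^-5 + 2.659 + 0.005793 = 2.666 K/W
Q = ΔT/ΣR = (354.3 K − 288.4 K)/2.666 = 24.7 W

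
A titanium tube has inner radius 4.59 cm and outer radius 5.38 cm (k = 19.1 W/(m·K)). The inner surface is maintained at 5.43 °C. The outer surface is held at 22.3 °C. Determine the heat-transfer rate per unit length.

Q' = 2πk·ΔT/ln(r₂/r₁) = 2π × 19.1 × 16.87 / ln(0.0538/0.0459) = 12700 W/m

Q' = 12.7 kW/m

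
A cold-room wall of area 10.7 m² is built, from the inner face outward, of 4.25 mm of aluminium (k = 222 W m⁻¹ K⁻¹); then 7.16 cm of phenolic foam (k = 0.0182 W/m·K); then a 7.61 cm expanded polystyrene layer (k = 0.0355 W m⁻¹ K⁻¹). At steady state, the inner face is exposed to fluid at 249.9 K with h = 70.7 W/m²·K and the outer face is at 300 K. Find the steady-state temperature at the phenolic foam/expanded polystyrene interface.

T = 282.37 K

Resistance network (inner→outer):
  R_conv,in = 1/(hA) = 1/(70.7·10.7) = 0.001322 K/W
  R_aluminium = L/(kA) = 0.00425/(222·10.7) = 1.789×10^-6 K/W
  R_phenolic foam = L/(kA) = 0.0716/(0.0182·10.7) = 0.3677 K/W
  R_expanded polystyrene = L/(kA) = 0.0761/(0.0355·10.7) = 0.2003 K/W
ΣR = 0.001322 + 1.789×10^-6 + 0.3677 + 0.2003 = 0.5693 K/W
Q = ΔT/ΣR = (249.9 K − 300 K)/0.5693 = -88.00 W
From the inner boundary to the phenolic foam/expanded polystyrene interface, ΣR_partial = 0.3690 K/W.
T_interface = T_in − Q·ΣR_partial = 249.9 K − (-88.00)(0.3690) = 282.37 K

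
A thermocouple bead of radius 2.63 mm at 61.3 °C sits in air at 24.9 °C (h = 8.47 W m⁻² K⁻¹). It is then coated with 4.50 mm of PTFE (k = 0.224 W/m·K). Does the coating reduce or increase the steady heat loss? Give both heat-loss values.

increases: 0.0268 → 0.135 W

Critical radius for a sphere: r_cr = 2k/h = 0.0529 m = 5.29 cm.
Outer radius after coating: r₂ = 0.00263 + 0.00450 = 0.00713 m.
Since r₁ < r_cr and r₂ ≤ r_cr, the coating moves toward the maximum at r_cr — heat loss rises.
Bare: R = 1/(4πr₁²h) = 1358 K/W; Q = 36.4/1358 = 0.0268 W.
Coated: R = R_cond + R_conv = 270.1 K/W; Q = 36.4/270.1 = 0.135 W.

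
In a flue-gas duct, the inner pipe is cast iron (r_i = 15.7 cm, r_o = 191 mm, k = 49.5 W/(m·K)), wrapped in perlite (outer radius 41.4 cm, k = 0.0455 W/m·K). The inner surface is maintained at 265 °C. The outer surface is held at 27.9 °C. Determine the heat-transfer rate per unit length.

Q' = 87.6 W/m

Resistance network (inner→outer):
  R'_cast iron = ln(0.191/0.157)/(2πk) = 0.1960/(2π·49.5) = 6.303×10^-4 m·K/W
  R'_perlite = ln(0.414/0.191)/(2πk) = 0.7736/(2π·0.0455) = 2.706 m·K/W
ΣR = 6.303×10^-4 + 2.706 = 2.707 m·K/W
Q' = ΔT/ΣR = (265 °C − 27.9 °C)/2.707 = 87.6 W/m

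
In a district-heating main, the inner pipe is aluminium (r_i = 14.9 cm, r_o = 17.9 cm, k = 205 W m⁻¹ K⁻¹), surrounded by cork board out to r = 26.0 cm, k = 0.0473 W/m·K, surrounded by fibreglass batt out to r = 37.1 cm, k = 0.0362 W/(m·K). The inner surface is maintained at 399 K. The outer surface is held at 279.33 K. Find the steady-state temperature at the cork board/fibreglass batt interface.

T = 345.7 K

Series thermal resistances, inner to outer:
  R'_aluminium = ln(0.179/0.149)/(2πk) = 0.1834/(2π·205) = 1.424×10^-4 m·K/W
  R'_cork board = ln(0.260/0.179)/(2πk) = 0.3733/(2π·0.0473) = 1.256 m·K/W
  R'_fibreglass batt = ln(0.371/0.260)/(2πk) = 0.3555/(2π·0.0362) = 1.563 m·K/W
ΣR = 1.424×10^-4 + 1.256 + 1.563 = 2.819 m·K/W
Q' = ΔT/ΣR = (399 K − 279.33 K)/2.819 = 42.45 W/m
From the inner boundary to the cork board/fibreglass batt interface, ΣR_partial = 1.256 m·K/W.
T_interface = T_in − Q'·ΣR_partial = 399 K − (42.45)(1.256) = 345.7 K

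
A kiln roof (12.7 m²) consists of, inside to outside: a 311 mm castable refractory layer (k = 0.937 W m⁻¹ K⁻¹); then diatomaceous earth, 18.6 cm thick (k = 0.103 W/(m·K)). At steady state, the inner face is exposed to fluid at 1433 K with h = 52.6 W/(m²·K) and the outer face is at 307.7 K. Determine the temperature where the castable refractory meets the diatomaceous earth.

Treat each layer as a resistance in series:
  R_conv,in = 1/(hA) = 1/(52.6·12.7) = 0.001497 K/W
  R_castable refractory = L/(kA) = 0.311/(0.937·12.7) = 0.02613 K/W
  R_diatomaceous earth = L/(kA) = 0.186/(0.103·12.7) = 0.1422 K/W
ΣR = 0.001497 + 0.02613 + 0.1422 = 0.1698 K/W
Q = ΔT/ΣR = (1433 K − 307.7 K)/0.1698 = 6627 W
From the inner boundary to the castable refractory/diatomaceous earth interface, ΣR_partial = 0.02763 K/W.
T_interface = T_in − Q·ΣR_partial = 1433 K − (6627)(0.02763) = 1250 K

T = 1250 K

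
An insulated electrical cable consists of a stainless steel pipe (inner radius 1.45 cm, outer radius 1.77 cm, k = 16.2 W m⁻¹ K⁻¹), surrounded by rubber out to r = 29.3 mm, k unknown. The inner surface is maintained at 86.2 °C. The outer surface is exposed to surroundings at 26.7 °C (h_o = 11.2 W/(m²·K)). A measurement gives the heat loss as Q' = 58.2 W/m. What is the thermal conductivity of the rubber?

k = 0.150 W/m·K

ΣR = ΔT/Q' = |86.2 − 26.7|/58.2 = 1.022 m·K/W
Known resistances:
  R'_stainless steel = ln(0.0177/0.0145)/(2πk) = 0.1994/(2π·16.2) = 0.001959 m·K/W
  R'_conv,out = 1/(2πr h) = 1/(2π·0.0293·11.2) = 0.4850 m·K/W
R_rubber = ΣR − ΣR_known = 1.022 − 0.4870 = 0.5350 m·K/W
ln(r₂/r₁)/(2πk) = 0.5350 ⇒ k = 0.5040/(2π·0.5350) = 0.150 W/m·K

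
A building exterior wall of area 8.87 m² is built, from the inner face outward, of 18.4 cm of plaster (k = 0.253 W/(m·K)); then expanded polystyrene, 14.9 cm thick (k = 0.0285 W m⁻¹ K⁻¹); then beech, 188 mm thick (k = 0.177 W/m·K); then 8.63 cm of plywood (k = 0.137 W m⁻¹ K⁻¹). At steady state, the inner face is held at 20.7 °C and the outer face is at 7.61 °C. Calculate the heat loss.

Treat each layer as a resistance in series:
  R_plaster = L/(kA) = 0.184/(0.253·8.87) = 0.08199 K/W
  R_expanded polystyrene = L/(kA) = 0.149/(0.0285·8.87) = 0.5894 K/W
  R_beech = L/(kA) = 0.188/(0.177·8.87) = 0.1197 K/W
  R_plywood = L/(kA) = 0.0863/(0.137·8.87) = 0.07102 K/W
ΣR = 0.08199 + 0.5894 + 0.1197 + 0.07102 = 0.8621 K/W
Q = ΔT/ΣR = (20.7 °C − 7.61 °C)/0.8621 = 15.2 W

Q = 15.2 W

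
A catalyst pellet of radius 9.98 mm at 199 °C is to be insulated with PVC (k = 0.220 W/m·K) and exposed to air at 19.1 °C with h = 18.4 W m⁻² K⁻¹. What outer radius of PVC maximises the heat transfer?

r_cr = 2.39 cm

For a sphere, r_cr = 2k_ins/h = 2·0.220/18.4 = 0.0239 m = 2.39 cm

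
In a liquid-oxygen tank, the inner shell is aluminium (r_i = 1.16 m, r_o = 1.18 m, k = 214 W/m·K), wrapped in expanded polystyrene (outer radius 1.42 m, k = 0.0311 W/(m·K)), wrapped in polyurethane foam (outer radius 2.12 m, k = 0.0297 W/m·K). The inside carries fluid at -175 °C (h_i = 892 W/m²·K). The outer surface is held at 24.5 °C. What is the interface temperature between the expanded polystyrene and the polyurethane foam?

T = -101 °C

Series thermal resistances, inner to outer:
  R_conv,in = 1/(4πr²h) = 1/(4π·1.16²·892) = 6.630×10^-5 K/W
  R_aluminium = (1/1.16 − 1/1.18)/(4πk) = 0.01461/(4π·214) = 5.433×10^-6 K/W
  R_expanded polystyrene = (1/1.18 − 1/1.42)/(4πk) = 0.1432/(4π·0.0311) = 0.3665 K/W
  R_polyurethane foam = (1/1.42 − 1/2.12)/(4πk) = 0.2325/(4π·0.0297) = 0.6230 K/W
ΣR = 6.630×10^-5 + 5.433×10^-6 + 0.3665 + 0.6230 = 0.9896 K/W
Q = ΔT/ΣR = (-175 °C − 24.5 °C)/0.9896 = -201.6 W
From the inner boundary to the expanded polystyrene/polyurethane foam interface, ΣR_partial = 0.3666 K/W.
T_interface = T_in − Q·ΣR_partial = -175 °C − (-201.6)(0.3666) = -101 °C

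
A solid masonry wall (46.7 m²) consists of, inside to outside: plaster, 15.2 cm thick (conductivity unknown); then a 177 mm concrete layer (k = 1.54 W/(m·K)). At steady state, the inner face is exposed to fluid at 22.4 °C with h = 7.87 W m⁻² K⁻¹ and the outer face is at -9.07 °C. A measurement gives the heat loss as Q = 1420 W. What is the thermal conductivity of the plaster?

k = 0.192 W/m·K

ΣR = ΔT/Q = |22.4 − -9.07|/1420 = 0.02216 K/W
Known resistances:
  R_conv,in = 1/(hA) = 1/(7.87·46.7) = 0.002721 K/W
  R_concrete = L/(kA) = 0.177/(1.54·46.7) = 0.002461 K/W
R_plaster = ΣR − ΣR_known = 0.02216 − 0.005182 = 0.01698 K/W
L/(kA) = 0.01698 ⇒ k = 0.152/(0.01698·46.7) = 0.192 W/m·K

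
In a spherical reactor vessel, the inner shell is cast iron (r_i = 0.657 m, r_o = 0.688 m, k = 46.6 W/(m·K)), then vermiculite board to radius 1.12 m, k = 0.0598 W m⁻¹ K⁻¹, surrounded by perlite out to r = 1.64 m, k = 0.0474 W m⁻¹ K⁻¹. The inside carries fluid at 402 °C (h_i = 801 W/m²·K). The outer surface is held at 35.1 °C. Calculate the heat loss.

Treat each layer as a resistance in series:
  R_conv,in = 1/(4πr²h) = 1/(4π·0.657²·801) = 2.302×10^-4 K/W
  R_cast iron = (1/0.657 − 1/0.688)/(4πk) = 0.06858/(4π·46.6) = 1.171×10^-4 K/W
  R_vermiculite board = (1/0.688 − 1/1.12)/(4πk) = 0.5606/(4π·0.0598) = 0.7460 K/W
  R_perlite = (1/1.12 − 1/1.64)/(4πk) = 0.2831/(4π·0.0474) = 0.4753 K/W
ΣR = 2.302×10^-4 + 1.171×10^-4 + 0.7460 + 0.4753 = 1.222 K/W
Q = ΔT/ΣR = (402 °C − 35.1 °C)/1.222 = 300 W

Q = 300 W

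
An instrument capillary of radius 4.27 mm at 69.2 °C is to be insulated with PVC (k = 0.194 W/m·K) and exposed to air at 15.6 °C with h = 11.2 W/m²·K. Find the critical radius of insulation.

For a cylinder, r_cr = k_ins/h = 0.194/11.2 = 0.0173 m = 1.73 cm

r_cr = 1.73 cm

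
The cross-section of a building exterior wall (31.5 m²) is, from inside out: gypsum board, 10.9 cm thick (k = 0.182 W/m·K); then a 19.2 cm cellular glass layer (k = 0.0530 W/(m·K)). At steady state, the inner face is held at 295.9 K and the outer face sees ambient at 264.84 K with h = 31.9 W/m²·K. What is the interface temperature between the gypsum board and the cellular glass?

Resistance network (inner→outer):
  R_gypsum board = L/(kA) = 0.109/(0.182·31.5) = 0.01901 K/W
  R_cellular glass = L/(kA) = 0.192/(0.0530·31.5) = 0.1150 K/W
  R_conv,out = 1/(hA) = 1/(31.9·31.5) = 9.952×10^-4 K/W
ΣR = 0.01901 + 0.1150 + 9.952×10^-4 = 0.1350 K/W
Q = ΔT/ΣR = (295.9 K − 264.84 K)/0.1350 = 230.1 W
From the inner boundary to the gypsum board/cellular glass interface, ΣR_partial = 0.01901 K/W.
T_interface = T_in − Q·ΣR_partial = 295.9 K − (230.1)(0.01901) = 291.5 K

T = 291.5 K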